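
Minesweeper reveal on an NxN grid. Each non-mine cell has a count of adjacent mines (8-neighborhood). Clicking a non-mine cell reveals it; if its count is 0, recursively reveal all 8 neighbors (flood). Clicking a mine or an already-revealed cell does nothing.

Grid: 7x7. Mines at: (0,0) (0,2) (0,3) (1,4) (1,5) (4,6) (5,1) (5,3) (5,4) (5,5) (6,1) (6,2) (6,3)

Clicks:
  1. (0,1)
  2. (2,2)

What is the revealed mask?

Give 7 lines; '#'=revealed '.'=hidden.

Click 1 (0,1) count=2: revealed 1 new [(0,1)] -> total=1
Click 2 (2,2) count=0: revealed 22 new [(1,0) (1,1) (1,2) (1,3) (2,0) (2,1) (2,2) (2,3) (2,4) (2,5) (3,0) (3,1) (3,2) (3,3) (3,4) (3,5) (4,0) (4,1) (4,2) (4,3) (4,4) (4,5)] -> total=23

Answer: .#.....
####...
######.
######.
######.
.......
.......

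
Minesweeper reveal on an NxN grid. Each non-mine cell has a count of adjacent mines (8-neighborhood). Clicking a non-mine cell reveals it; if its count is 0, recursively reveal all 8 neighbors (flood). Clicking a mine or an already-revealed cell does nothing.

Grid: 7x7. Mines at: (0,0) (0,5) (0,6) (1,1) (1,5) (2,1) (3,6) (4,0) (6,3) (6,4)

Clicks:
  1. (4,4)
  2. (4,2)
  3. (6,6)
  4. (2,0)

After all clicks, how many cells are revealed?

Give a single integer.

Answer: 30

Derivation:
Click 1 (4,4) count=0: revealed 25 new [(0,2) (0,3) (0,4) (1,2) (1,3) (1,4) (2,2) (2,3) (2,4) (2,5) (3,1) (3,2) (3,3) (3,4) (3,5) (4,1) (4,2) (4,3) (4,4) (4,5) (5,1) (5,2) (5,3) (5,4) (5,5)] -> total=25
Click 2 (4,2) count=0: revealed 0 new [(none)] -> total=25
Click 3 (6,6) count=0: revealed 4 new [(4,6) (5,6) (6,5) (6,6)] -> total=29
Click 4 (2,0) count=2: revealed 1 new [(2,0)] -> total=30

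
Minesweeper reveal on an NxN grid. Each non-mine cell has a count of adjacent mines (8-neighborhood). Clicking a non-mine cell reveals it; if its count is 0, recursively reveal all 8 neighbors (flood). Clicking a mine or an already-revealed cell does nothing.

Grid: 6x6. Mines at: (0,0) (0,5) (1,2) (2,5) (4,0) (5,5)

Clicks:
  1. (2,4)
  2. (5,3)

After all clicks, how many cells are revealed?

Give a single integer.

Answer: 16

Derivation:
Click 1 (2,4) count=1: revealed 1 new [(2,4)] -> total=1
Click 2 (5,3) count=0: revealed 15 new [(2,1) (2,2) (2,3) (3,1) (3,2) (3,3) (3,4) (4,1) (4,2) (4,3) (4,4) (5,1) (5,2) (5,3) (5,4)] -> total=16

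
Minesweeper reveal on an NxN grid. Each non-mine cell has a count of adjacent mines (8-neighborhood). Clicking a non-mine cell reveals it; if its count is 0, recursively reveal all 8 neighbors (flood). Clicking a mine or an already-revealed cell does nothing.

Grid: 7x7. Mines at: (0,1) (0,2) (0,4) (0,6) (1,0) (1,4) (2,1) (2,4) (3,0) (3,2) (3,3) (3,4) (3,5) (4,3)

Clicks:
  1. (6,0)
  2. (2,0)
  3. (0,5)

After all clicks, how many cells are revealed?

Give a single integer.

Answer: 22

Derivation:
Click 1 (6,0) count=0: revealed 20 new [(4,0) (4,1) (4,2) (4,4) (4,5) (4,6) (5,0) (5,1) (5,2) (5,3) (5,4) (5,5) (5,6) (6,0) (6,1) (6,2) (6,3) (6,4) (6,5) (6,6)] -> total=20
Click 2 (2,0) count=3: revealed 1 new [(2,0)] -> total=21
Click 3 (0,5) count=3: revealed 1 new [(0,5)] -> total=22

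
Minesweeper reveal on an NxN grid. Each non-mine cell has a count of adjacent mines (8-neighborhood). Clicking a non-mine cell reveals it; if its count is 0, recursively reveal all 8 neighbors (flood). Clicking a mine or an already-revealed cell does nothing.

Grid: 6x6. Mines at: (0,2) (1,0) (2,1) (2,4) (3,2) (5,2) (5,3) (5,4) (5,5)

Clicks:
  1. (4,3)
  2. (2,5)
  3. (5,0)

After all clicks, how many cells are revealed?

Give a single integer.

Answer: 8

Derivation:
Click 1 (4,3) count=4: revealed 1 new [(4,3)] -> total=1
Click 2 (2,5) count=1: revealed 1 new [(2,5)] -> total=2
Click 3 (5,0) count=0: revealed 6 new [(3,0) (3,1) (4,0) (4,1) (5,0) (5,1)] -> total=8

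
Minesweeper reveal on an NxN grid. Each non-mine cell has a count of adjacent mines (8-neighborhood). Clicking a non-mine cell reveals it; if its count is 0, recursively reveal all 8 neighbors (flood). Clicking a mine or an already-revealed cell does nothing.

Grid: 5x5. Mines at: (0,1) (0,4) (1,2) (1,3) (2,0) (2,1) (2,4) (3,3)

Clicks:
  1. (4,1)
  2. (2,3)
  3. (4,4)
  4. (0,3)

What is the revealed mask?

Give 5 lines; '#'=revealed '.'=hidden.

Answer: ...#.
.....
...#.
###..
###.#

Derivation:
Click 1 (4,1) count=0: revealed 6 new [(3,0) (3,1) (3,2) (4,0) (4,1) (4,2)] -> total=6
Click 2 (2,3) count=4: revealed 1 new [(2,3)] -> total=7
Click 3 (4,4) count=1: revealed 1 new [(4,4)] -> total=8
Click 4 (0,3) count=3: revealed 1 new [(0,3)] -> total=9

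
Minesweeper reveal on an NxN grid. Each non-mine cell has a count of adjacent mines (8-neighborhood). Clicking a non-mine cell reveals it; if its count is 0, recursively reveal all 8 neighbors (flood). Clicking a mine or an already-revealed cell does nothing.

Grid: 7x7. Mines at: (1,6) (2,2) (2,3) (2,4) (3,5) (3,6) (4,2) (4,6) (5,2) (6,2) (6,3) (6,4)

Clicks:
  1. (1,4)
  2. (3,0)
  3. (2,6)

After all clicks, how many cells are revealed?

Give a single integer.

Click 1 (1,4) count=2: revealed 1 new [(1,4)] -> total=1
Click 2 (3,0) count=0: revealed 21 new [(0,0) (0,1) (0,2) (0,3) (0,4) (0,5) (1,0) (1,1) (1,2) (1,3) (1,5) (2,0) (2,1) (3,0) (3,1) (4,0) (4,1) (5,0) (5,1) (6,0) (6,1)] -> total=22
Click 3 (2,6) count=3: revealed 1 new [(2,6)] -> total=23

Answer: 23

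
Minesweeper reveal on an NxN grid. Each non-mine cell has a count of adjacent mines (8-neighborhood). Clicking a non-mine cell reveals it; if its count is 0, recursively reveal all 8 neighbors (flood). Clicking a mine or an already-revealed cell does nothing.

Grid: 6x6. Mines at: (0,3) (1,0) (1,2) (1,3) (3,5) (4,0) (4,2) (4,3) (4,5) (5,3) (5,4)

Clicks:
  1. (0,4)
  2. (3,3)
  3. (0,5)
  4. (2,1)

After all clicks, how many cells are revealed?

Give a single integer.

Answer: 8

Derivation:
Click 1 (0,4) count=2: revealed 1 new [(0,4)] -> total=1
Click 2 (3,3) count=2: revealed 1 new [(3,3)] -> total=2
Click 3 (0,5) count=0: revealed 5 new [(0,5) (1,4) (1,5) (2,4) (2,5)] -> total=7
Click 4 (2,1) count=2: revealed 1 new [(2,1)] -> total=8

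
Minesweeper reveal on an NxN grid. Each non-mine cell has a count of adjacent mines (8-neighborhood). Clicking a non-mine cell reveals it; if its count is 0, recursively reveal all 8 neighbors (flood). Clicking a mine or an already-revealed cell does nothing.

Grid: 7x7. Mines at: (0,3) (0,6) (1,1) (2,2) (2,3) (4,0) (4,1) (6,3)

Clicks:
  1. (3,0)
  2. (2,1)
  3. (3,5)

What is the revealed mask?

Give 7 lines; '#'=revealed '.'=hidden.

Click 1 (3,0) count=2: revealed 1 new [(3,0)] -> total=1
Click 2 (2,1) count=2: revealed 1 new [(2,1)] -> total=2
Click 3 (3,5) count=0: revealed 24 new [(1,4) (1,5) (1,6) (2,4) (2,5) (2,6) (3,2) (3,3) (3,4) (3,5) (3,6) (4,2) (4,3) (4,4) (4,5) (4,6) (5,2) (5,3) (5,4) (5,5) (5,6) (6,4) (6,5) (6,6)] -> total=26

Answer: .......
....###
.#..###
#.#####
..#####
..#####
....###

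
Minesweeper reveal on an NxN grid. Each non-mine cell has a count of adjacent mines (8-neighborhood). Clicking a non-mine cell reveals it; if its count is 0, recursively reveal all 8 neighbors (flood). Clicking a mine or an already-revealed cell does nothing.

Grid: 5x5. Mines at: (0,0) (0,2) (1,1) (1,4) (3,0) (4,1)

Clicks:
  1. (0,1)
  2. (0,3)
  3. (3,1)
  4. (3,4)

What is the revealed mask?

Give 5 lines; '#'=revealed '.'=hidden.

Click 1 (0,1) count=3: revealed 1 new [(0,1)] -> total=1
Click 2 (0,3) count=2: revealed 1 new [(0,3)] -> total=2
Click 3 (3,1) count=2: revealed 1 new [(3,1)] -> total=3
Click 4 (3,4) count=0: revealed 9 new [(2,2) (2,3) (2,4) (3,2) (3,3) (3,4) (4,2) (4,3) (4,4)] -> total=12

Answer: .#.#.
.....
..###
.####
..###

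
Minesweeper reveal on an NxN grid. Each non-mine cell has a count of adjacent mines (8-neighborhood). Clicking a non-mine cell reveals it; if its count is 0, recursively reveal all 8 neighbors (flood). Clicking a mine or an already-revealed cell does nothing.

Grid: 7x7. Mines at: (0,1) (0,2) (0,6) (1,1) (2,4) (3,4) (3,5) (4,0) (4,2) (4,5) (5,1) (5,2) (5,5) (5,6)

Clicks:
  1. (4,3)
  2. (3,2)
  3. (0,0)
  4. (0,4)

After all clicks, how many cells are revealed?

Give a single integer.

Answer: 9

Derivation:
Click 1 (4,3) count=3: revealed 1 new [(4,3)] -> total=1
Click 2 (3,2) count=1: revealed 1 new [(3,2)] -> total=2
Click 3 (0,0) count=2: revealed 1 new [(0,0)] -> total=3
Click 4 (0,4) count=0: revealed 6 new [(0,3) (0,4) (0,5) (1,3) (1,4) (1,5)] -> total=9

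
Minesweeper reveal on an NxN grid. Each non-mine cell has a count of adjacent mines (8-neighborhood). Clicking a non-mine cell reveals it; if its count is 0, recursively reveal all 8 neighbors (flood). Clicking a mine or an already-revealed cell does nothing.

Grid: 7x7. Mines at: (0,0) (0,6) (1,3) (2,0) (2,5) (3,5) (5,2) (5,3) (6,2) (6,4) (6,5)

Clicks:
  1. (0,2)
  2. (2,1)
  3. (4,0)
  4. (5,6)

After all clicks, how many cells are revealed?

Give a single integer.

Click 1 (0,2) count=1: revealed 1 new [(0,2)] -> total=1
Click 2 (2,1) count=1: revealed 1 new [(2,1)] -> total=2
Click 3 (4,0) count=0: revealed 8 new [(3,0) (3,1) (4,0) (4,1) (5,0) (5,1) (6,0) (6,1)] -> total=10
Click 4 (5,6) count=1: revealed 1 new [(5,6)] -> total=11

Answer: 11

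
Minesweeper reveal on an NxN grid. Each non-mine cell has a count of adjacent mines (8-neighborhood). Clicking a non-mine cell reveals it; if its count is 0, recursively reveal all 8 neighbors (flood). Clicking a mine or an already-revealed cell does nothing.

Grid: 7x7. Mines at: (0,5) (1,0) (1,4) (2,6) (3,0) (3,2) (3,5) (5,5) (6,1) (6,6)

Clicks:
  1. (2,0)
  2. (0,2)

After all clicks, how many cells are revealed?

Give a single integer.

Answer: 10

Derivation:
Click 1 (2,0) count=2: revealed 1 new [(2,0)] -> total=1
Click 2 (0,2) count=0: revealed 9 new [(0,1) (0,2) (0,3) (1,1) (1,2) (1,3) (2,1) (2,2) (2,3)] -> total=10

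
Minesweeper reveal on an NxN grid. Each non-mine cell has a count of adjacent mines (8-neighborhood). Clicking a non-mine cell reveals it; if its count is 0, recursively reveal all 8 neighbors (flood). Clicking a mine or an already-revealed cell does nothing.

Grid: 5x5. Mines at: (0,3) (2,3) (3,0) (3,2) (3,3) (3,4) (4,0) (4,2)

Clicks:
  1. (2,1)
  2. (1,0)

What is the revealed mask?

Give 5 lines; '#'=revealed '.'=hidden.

Click 1 (2,1) count=2: revealed 1 new [(2,1)] -> total=1
Click 2 (1,0) count=0: revealed 8 new [(0,0) (0,1) (0,2) (1,0) (1,1) (1,2) (2,0) (2,2)] -> total=9

Answer: ###..
###..
###..
.....
.....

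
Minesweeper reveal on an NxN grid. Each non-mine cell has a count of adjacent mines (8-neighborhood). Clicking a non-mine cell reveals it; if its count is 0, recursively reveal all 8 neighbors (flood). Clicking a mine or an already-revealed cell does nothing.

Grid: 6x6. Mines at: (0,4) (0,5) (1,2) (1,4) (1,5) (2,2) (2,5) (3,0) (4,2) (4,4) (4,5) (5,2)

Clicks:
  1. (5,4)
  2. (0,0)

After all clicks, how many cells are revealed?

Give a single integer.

Click 1 (5,4) count=2: revealed 1 new [(5,4)] -> total=1
Click 2 (0,0) count=0: revealed 6 new [(0,0) (0,1) (1,0) (1,1) (2,0) (2,1)] -> total=7

Answer: 7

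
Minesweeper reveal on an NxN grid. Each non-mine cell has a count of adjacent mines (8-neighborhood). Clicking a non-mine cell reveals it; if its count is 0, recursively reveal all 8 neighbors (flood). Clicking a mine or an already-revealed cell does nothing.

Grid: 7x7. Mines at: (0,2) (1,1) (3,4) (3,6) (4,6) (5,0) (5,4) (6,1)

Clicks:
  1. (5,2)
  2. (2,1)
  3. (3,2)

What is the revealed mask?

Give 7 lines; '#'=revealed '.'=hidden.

Click 1 (5,2) count=1: revealed 1 new [(5,2)] -> total=1
Click 2 (2,1) count=1: revealed 1 new [(2,1)] -> total=2
Click 3 (3,2) count=0: revealed 13 new [(2,0) (2,2) (2,3) (3,0) (3,1) (3,2) (3,3) (4,0) (4,1) (4,2) (4,3) (5,1) (5,3)] -> total=15

Answer: .......
.......
####...
####...
####...
.###...
.......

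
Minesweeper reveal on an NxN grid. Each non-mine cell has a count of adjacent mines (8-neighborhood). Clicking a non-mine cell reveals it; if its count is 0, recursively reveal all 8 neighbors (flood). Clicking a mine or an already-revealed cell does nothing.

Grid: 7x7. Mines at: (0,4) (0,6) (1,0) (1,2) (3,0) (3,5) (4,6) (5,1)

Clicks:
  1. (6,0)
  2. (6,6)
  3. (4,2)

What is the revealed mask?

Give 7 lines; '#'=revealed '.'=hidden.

Answer: .......
.......
.####..
.####..
.#####.
..#####
#.#####

Derivation:
Click 1 (6,0) count=1: revealed 1 new [(6,0)] -> total=1
Click 2 (6,6) count=0: revealed 23 new [(2,1) (2,2) (2,3) (2,4) (3,1) (3,2) (3,3) (3,4) (4,1) (4,2) (4,3) (4,4) (4,5) (5,2) (5,3) (5,4) (5,5) (5,6) (6,2) (6,3) (6,4) (6,5) (6,6)] -> total=24
Click 3 (4,2) count=1: revealed 0 new [(none)] -> total=24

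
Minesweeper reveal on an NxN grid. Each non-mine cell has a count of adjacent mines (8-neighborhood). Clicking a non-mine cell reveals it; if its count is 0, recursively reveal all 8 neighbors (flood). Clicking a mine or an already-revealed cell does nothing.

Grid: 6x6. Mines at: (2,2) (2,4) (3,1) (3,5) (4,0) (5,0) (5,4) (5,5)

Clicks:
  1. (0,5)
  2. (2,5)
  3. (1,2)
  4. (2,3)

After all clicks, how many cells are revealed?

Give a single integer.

Click 1 (0,5) count=0: revealed 14 new [(0,0) (0,1) (0,2) (0,3) (0,4) (0,5) (1,0) (1,1) (1,2) (1,3) (1,4) (1,5) (2,0) (2,1)] -> total=14
Click 2 (2,5) count=2: revealed 1 new [(2,5)] -> total=15
Click 3 (1,2) count=1: revealed 0 new [(none)] -> total=15
Click 4 (2,3) count=2: revealed 1 new [(2,3)] -> total=16

Answer: 16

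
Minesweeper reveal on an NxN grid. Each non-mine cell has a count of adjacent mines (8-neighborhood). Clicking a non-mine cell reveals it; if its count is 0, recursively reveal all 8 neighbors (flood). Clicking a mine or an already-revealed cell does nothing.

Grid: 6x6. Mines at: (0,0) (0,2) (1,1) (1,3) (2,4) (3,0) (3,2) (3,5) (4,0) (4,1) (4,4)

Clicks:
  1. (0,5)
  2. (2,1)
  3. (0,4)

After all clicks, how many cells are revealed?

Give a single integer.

Answer: 5

Derivation:
Click 1 (0,5) count=0: revealed 4 new [(0,4) (0,5) (1,4) (1,5)] -> total=4
Click 2 (2,1) count=3: revealed 1 new [(2,1)] -> total=5
Click 3 (0,4) count=1: revealed 0 new [(none)] -> total=5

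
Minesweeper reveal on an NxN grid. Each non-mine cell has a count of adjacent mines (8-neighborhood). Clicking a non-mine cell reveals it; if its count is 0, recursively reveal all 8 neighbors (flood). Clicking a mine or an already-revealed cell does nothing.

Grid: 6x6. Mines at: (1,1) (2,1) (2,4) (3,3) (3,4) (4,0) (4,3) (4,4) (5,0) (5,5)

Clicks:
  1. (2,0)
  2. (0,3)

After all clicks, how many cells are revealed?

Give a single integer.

Click 1 (2,0) count=2: revealed 1 new [(2,0)] -> total=1
Click 2 (0,3) count=0: revealed 8 new [(0,2) (0,3) (0,4) (0,5) (1,2) (1,3) (1,4) (1,5)] -> total=9

Answer: 9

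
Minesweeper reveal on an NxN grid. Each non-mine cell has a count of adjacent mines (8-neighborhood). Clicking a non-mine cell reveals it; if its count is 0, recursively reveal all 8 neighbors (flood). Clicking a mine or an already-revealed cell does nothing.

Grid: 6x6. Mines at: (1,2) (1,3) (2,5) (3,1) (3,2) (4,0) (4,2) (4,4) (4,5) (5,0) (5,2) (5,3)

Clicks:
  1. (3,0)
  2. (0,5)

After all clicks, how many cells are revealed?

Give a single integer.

Click 1 (3,0) count=2: revealed 1 new [(3,0)] -> total=1
Click 2 (0,5) count=0: revealed 4 new [(0,4) (0,5) (1,4) (1,5)] -> total=5

Answer: 5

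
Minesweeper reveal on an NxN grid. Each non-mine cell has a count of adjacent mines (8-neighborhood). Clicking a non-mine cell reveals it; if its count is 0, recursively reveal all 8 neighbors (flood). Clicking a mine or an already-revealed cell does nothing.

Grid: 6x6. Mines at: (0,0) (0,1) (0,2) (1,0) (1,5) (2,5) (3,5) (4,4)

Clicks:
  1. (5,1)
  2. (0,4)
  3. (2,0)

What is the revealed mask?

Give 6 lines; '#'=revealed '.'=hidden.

Click 1 (5,1) count=0: revealed 22 new [(1,1) (1,2) (1,3) (1,4) (2,0) (2,1) (2,2) (2,3) (2,4) (3,0) (3,1) (3,2) (3,3) (3,4) (4,0) (4,1) (4,2) (4,3) (5,0) (5,1) (5,2) (5,3)] -> total=22
Click 2 (0,4) count=1: revealed 1 new [(0,4)] -> total=23
Click 3 (2,0) count=1: revealed 0 new [(none)] -> total=23

Answer: ....#.
.####.
#####.
#####.
####..
####..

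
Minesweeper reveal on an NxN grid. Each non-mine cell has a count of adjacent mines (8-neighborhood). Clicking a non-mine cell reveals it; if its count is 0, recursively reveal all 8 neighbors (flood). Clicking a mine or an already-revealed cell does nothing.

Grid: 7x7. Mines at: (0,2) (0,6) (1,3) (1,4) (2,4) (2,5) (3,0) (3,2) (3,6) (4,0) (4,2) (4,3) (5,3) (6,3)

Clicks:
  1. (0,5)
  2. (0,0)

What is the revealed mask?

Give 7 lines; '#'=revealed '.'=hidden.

Answer: ##...#.
##.....
##.....
.......
.......
.......
.......

Derivation:
Click 1 (0,5) count=2: revealed 1 new [(0,5)] -> total=1
Click 2 (0,0) count=0: revealed 6 new [(0,0) (0,1) (1,0) (1,1) (2,0) (2,1)] -> total=7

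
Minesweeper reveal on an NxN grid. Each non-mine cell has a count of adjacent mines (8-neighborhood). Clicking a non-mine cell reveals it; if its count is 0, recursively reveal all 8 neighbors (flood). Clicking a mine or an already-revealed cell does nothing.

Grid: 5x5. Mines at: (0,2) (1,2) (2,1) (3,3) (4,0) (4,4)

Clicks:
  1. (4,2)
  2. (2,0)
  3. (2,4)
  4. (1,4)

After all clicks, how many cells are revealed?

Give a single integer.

Click 1 (4,2) count=1: revealed 1 new [(4,2)] -> total=1
Click 2 (2,0) count=1: revealed 1 new [(2,0)] -> total=2
Click 3 (2,4) count=1: revealed 1 new [(2,4)] -> total=3
Click 4 (1,4) count=0: revealed 5 new [(0,3) (0,4) (1,3) (1,4) (2,3)] -> total=8

Answer: 8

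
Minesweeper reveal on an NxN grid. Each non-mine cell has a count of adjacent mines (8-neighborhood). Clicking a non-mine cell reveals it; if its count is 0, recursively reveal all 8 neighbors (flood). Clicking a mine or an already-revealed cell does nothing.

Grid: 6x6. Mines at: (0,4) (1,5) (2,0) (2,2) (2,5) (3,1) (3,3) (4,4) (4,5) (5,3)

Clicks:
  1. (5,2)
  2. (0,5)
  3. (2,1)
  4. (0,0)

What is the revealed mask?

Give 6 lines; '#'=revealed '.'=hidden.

Answer: ####.#
####..
.#....
......
......
..#...

Derivation:
Click 1 (5,2) count=1: revealed 1 new [(5,2)] -> total=1
Click 2 (0,5) count=2: revealed 1 new [(0,5)] -> total=2
Click 3 (2,1) count=3: revealed 1 new [(2,1)] -> total=3
Click 4 (0,0) count=0: revealed 8 new [(0,0) (0,1) (0,2) (0,3) (1,0) (1,1) (1,2) (1,3)] -> total=11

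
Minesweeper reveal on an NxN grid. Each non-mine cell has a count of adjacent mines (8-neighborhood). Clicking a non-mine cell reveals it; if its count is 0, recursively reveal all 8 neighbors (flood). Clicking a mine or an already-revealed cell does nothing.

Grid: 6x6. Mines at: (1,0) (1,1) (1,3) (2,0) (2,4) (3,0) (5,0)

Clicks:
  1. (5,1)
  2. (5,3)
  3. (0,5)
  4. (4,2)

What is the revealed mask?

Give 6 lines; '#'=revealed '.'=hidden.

Answer: ....##
....##
.###..
.#####
.#####
.#####

Derivation:
Click 1 (5,1) count=1: revealed 1 new [(5,1)] -> total=1
Click 2 (5,3) count=0: revealed 17 new [(2,1) (2,2) (2,3) (3,1) (3,2) (3,3) (3,4) (3,5) (4,1) (4,2) (4,3) (4,4) (4,5) (5,2) (5,3) (5,4) (5,5)] -> total=18
Click 3 (0,5) count=0: revealed 4 new [(0,4) (0,5) (1,4) (1,5)] -> total=22
Click 4 (4,2) count=0: revealed 0 new [(none)] -> total=22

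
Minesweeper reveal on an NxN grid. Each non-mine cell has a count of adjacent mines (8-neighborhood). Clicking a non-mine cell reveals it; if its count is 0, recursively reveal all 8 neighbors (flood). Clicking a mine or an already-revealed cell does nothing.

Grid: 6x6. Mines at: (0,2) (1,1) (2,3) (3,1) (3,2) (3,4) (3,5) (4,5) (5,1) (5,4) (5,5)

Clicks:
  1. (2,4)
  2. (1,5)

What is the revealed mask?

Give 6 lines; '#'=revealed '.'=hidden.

Answer: ...###
...###
....##
......
......
......

Derivation:
Click 1 (2,4) count=3: revealed 1 new [(2,4)] -> total=1
Click 2 (1,5) count=0: revealed 7 new [(0,3) (0,4) (0,5) (1,3) (1,4) (1,5) (2,5)] -> total=8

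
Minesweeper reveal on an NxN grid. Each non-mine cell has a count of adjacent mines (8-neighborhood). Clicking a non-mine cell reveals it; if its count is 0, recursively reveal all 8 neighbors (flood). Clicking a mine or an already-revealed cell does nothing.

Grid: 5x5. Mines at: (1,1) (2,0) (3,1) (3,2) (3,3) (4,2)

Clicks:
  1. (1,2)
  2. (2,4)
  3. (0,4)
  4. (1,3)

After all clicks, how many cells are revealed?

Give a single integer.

Click 1 (1,2) count=1: revealed 1 new [(1,2)] -> total=1
Click 2 (2,4) count=1: revealed 1 new [(2,4)] -> total=2
Click 3 (0,4) count=0: revealed 7 new [(0,2) (0,3) (0,4) (1,3) (1,4) (2,2) (2,3)] -> total=9
Click 4 (1,3) count=0: revealed 0 new [(none)] -> total=9

Answer: 9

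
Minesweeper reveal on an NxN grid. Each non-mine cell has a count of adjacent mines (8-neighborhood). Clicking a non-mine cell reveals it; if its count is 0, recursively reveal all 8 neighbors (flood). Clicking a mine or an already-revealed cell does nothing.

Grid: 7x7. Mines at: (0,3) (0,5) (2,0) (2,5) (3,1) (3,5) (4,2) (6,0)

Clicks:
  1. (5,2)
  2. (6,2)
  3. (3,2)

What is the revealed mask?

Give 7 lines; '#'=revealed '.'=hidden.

Answer: .......
.......
.......
..#....
...####
.######
.######

Derivation:
Click 1 (5,2) count=1: revealed 1 new [(5,2)] -> total=1
Click 2 (6,2) count=0: revealed 15 new [(4,3) (4,4) (4,5) (4,6) (5,1) (5,3) (5,4) (5,5) (5,6) (6,1) (6,2) (6,3) (6,4) (6,5) (6,6)] -> total=16
Click 3 (3,2) count=2: revealed 1 new [(3,2)] -> total=17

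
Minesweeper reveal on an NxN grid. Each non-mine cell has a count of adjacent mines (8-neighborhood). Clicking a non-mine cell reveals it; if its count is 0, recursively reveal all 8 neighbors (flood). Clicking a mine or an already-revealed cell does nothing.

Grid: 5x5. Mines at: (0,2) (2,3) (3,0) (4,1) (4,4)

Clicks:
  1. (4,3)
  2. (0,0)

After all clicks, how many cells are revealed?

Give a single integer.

Answer: 7

Derivation:
Click 1 (4,3) count=1: revealed 1 new [(4,3)] -> total=1
Click 2 (0,0) count=0: revealed 6 new [(0,0) (0,1) (1,0) (1,1) (2,0) (2,1)] -> total=7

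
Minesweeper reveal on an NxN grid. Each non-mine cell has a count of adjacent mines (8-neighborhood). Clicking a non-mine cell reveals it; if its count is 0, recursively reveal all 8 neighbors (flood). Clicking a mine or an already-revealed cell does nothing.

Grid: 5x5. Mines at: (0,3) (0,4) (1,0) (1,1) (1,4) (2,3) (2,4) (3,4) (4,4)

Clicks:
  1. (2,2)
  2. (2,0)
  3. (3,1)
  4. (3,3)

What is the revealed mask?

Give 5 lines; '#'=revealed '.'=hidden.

Click 1 (2,2) count=2: revealed 1 new [(2,2)] -> total=1
Click 2 (2,0) count=2: revealed 1 new [(2,0)] -> total=2
Click 3 (3,1) count=0: revealed 9 new [(2,1) (3,0) (3,1) (3,2) (3,3) (4,0) (4,1) (4,2) (4,3)] -> total=11
Click 4 (3,3) count=4: revealed 0 new [(none)] -> total=11

Answer: .....
.....
###..
####.
####.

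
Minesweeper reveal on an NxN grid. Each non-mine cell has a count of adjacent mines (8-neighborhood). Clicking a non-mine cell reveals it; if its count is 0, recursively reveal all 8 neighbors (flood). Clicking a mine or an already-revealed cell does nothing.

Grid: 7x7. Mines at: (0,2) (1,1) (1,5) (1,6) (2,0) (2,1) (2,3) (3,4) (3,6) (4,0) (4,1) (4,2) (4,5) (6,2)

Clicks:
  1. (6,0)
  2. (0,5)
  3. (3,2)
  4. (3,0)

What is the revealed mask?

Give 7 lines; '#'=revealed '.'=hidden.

Click 1 (6,0) count=0: revealed 4 new [(5,0) (5,1) (6,0) (6,1)] -> total=4
Click 2 (0,5) count=2: revealed 1 new [(0,5)] -> total=5
Click 3 (3,2) count=4: revealed 1 new [(3,2)] -> total=6
Click 4 (3,0) count=4: revealed 1 new [(3,0)] -> total=7

Answer: .....#.
.......
.......
#.#....
.......
##.....
##.....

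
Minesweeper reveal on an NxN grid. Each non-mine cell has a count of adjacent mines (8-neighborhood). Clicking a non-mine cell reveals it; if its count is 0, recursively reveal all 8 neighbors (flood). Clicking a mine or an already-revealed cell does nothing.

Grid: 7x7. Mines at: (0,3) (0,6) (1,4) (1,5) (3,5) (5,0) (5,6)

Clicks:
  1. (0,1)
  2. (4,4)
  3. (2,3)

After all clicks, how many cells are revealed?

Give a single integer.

Click 1 (0,1) count=0: revealed 33 new [(0,0) (0,1) (0,2) (1,0) (1,1) (1,2) (1,3) (2,0) (2,1) (2,2) (2,3) (2,4) (3,0) (3,1) (3,2) (3,3) (3,4) (4,0) (4,1) (4,2) (4,3) (4,4) (4,5) (5,1) (5,2) (5,3) (5,4) (5,5) (6,1) (6,2) (6,3) (6,4) (6,5)] -> total=33
Click 2 (4,4) count=1: revealed 0 new [(none)] -> total=33
Click 3 (2,3) count=1: revealed 0 new [(none)] -> total=33

Answer: 33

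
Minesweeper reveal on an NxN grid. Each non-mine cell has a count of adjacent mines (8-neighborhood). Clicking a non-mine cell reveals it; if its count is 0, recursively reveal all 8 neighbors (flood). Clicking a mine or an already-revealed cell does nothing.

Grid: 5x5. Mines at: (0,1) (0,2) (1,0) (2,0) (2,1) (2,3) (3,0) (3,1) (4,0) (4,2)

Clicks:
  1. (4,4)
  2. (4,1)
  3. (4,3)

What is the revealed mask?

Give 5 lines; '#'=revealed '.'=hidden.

Click 1 (4,4) count=0: revealed 4 new [(3,3) (3,4) (4,3) (4,4)] -> total=4
Click 2 (4,1) count=4: revealed 1 new [(4,1)] -> total=5
Click 3 (4,3) count=1: revealed 0 new [(none)] -> total=5

Answer: .....
.....
.....
...##
.#.##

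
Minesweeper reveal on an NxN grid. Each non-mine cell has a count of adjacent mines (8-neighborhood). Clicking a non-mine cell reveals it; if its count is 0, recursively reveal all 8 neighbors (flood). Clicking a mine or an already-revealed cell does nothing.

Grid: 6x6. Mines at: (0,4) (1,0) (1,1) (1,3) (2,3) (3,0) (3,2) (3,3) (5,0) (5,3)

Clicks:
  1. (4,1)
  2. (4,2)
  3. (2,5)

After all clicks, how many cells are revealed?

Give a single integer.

Click 1 (4,1) count=3: revealed 1 new [(4,1)] -> total=1
Click 2 (4,2) count=3: revealed 1 new [(4,2)] -> total=2
Click 3 (2,5) count=0: revealed 10 new [(1,4) (1,5) (2,4) (2,5) (3,4) (3,5) (4,4) (4,5) (5,4) (5,5)] -> total=12

Answer: 12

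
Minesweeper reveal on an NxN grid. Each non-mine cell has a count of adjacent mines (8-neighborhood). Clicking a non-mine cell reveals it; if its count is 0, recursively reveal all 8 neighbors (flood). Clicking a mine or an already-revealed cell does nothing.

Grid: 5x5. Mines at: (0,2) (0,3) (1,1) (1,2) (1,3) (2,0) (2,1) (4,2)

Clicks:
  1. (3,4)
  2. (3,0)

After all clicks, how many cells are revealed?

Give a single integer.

Click 1 (3,4) count=0: revealed 6 new [(2,3) (2,4) (3,3) (3,4) (4,3) (4,4)] -> total=6
Click 2 (3,0) count=2: revealed 1 new [(3,0)] -> total=7

Answer: 7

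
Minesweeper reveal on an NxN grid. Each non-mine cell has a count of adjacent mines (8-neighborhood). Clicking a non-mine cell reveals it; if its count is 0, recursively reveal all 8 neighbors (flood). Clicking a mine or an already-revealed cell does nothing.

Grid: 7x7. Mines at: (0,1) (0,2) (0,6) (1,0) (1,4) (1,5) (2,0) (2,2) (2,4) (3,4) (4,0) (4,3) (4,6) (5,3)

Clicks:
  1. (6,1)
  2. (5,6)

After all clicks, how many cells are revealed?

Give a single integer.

Click 1 (6,1) count=0: revealed 6 new [(5,0) (5,1) (5,2) (6,0) (6,1) (6,2)] -> total=6
Click 2 (5,6) count=1: revealed 1 new [(5,6)] -> total=7

Answer: 7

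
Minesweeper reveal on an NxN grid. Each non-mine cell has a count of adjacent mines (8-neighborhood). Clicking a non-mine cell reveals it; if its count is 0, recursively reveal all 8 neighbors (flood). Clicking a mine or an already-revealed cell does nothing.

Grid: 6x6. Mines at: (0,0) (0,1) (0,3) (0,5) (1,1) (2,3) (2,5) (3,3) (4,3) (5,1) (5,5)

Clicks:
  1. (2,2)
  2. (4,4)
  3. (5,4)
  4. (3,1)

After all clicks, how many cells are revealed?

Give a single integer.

Answer: 11

Derivation:
Click 1 (2,2) count=3: revealed 1 new [(2,2)] -> total=1
Click 2 (4,4) count=3: revealed 1 new [(4,4)] -> total=2
Click 3 (5,4) count=2: revealed 1 new [(5,4)] -> total=3
Click 4 (3,1) count=0: revealed 8 new [(2,0) (2,1) (3,0) (3,1) (3,2) (4,0) (4,1) (4,2)] -> total=11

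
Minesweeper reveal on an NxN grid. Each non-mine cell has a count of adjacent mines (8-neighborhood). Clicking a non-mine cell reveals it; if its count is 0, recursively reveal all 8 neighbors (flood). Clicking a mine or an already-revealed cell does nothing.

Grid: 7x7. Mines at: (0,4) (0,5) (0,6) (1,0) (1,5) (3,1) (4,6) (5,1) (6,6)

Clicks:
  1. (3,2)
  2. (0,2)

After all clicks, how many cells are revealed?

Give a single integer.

Answer: 28

Derivation:
Click 1 (3,2) count=1: revealed 1 new [(3,2)] -> total=1
Click 2 (0,2) count=0: revealed 27 new [(0,1) (0,2) (0,3) (1,1) (1,2) (1,3) (1,4) (2,1) (2,2) (2,3) (2,4) (2,5) (3,3) (3,4) (3,5) (4,2) (4,3) (4,4) (4,5) (5,2) (5,3) (5,4) (5,5) (6,2) (6,3) (6,4) (6,5)] -> total=28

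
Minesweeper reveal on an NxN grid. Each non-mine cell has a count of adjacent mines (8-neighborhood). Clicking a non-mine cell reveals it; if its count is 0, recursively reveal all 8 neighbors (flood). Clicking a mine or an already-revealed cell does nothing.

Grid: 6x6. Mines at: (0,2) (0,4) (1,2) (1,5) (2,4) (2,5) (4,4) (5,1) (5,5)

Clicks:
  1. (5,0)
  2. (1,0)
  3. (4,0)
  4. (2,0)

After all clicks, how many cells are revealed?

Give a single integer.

Answer: 17

Derivation:
Click 1 (5,0) count=1: revealed 1 new [(5,0)] -> total=1
Click 2 (1,0) count=0: revealed 16 new [(0,0) (0,1) (1,0) (1,1) (2,0) (2,1) (2,2) (2,3) (3,0) (3,1) (3,2) (3,3) (4,0) (4,1) (4,2) (4,3)] -> total=17
Click 3 (4,0) count=1: revealed 0 new [(none)] -> total=17
Click 4 (2,0) count=0: revealed 0 new [(none)] -> total=17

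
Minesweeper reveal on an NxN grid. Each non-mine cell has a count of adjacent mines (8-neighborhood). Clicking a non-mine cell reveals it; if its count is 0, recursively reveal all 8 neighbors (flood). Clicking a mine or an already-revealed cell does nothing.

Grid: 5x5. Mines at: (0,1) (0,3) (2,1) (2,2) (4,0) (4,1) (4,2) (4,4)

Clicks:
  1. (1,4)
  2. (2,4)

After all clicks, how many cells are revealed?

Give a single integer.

Answer: 6

Derivation:
Click 1 (1,4) count=1: revealed 1 new [(1,4)] -> total=1
Click 2 (2,4) count=0: revealed 5 new [(1,3) (2,3) (2,4) (3,3) (3,4)] -> total=6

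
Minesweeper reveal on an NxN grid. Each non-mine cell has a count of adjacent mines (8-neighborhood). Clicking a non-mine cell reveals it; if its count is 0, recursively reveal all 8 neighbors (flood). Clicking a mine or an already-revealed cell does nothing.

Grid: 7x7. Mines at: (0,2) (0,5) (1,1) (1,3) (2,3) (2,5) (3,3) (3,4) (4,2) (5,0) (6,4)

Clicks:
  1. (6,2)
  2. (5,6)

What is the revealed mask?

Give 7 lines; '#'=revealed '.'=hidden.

Answer: .......
.......
.......
.....##
.....##
.###.##
.###.##

Derivation:
Click 1 (6,2) count=0: revealed 6 new [(5,1) (5,2) (5,3) (6,1) (6,2) (6,3)] -> total=6
Click 2 (5,6) count=0: revealed 8 new [(3,5) (3,6) (4,5) (4,6) (5,5) (5,6) (6,5) (6,6)] -> total=14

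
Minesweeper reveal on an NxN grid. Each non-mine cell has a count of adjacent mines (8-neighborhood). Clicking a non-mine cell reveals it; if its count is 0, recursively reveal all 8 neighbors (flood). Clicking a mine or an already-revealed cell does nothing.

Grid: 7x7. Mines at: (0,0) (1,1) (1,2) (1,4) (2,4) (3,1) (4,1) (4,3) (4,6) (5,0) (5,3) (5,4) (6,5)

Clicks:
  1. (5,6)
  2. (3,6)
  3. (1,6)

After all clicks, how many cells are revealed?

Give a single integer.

Click 1 (5,6) count=2: revealed 1 new [(5,6)] -> total=1
Click 2 (3,6) count=1: revealed 1 new [(3,6)] -> total=2
Click 3 (1,6) count=0: revealed 7 new [(0,5) (0,6) (1,5) (1,6) (2,5) (2,6) (3,5)] -> total=9

Answer: 9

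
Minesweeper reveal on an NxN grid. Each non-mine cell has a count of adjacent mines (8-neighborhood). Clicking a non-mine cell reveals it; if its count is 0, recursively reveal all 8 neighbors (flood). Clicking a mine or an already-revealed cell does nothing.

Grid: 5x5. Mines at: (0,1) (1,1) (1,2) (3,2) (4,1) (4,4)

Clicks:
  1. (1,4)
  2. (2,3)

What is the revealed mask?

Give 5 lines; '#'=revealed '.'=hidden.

Answer: ...##
...##
...##
...##
.....

Derivation:
Click 1 (1,4) count=0: revealed 8 new [(0,3) (0,4) (1,3) (1,4) (2,3) (2,4) (3,3) (3,4)] -> total=8
Click 2 (2,3) count=2: revealed 0 new [(none)] -> total=8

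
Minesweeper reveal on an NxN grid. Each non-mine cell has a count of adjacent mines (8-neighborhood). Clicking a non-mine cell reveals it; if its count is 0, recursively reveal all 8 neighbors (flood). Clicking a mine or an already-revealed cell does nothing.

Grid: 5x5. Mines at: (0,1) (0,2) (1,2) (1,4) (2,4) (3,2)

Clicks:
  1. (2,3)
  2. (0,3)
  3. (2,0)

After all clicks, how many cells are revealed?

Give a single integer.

Click 1 (2,3) count=4: revealed 1 new [(2,3)] -> total=1
Click 2 (0,3) count=3: revealed 1 new [(0,3)] -> total=2
Click 3 (2,0) count=0: revealed 8 new [(1,0) (1,1) (2,0) (2,1) (3,0) (3,1) (4,0) (4,1)] -> total=10

Answer: 10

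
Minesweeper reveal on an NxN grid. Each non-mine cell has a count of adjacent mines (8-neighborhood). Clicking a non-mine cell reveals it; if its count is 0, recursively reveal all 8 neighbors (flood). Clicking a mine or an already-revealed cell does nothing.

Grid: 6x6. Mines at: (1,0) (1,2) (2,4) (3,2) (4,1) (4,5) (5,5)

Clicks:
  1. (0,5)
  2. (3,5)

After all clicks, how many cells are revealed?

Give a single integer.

Click 1 (0,5) count=0: revealed 6 new [(0,3) (0,4) (0,5) (1,3) (1,4) (1,5)] -> total=6
Click 2 (3,5) count=2: revealed 1 new [(3,5)] -> total=7

Answer: 7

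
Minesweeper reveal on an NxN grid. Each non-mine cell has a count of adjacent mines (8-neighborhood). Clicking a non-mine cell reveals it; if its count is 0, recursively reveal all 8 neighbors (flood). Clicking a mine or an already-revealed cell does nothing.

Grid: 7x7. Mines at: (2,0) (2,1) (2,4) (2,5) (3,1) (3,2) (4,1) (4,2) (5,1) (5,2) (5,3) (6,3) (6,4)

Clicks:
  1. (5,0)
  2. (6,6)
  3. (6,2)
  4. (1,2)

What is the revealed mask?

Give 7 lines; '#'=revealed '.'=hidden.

Click 1 (5,0) count=2: revealed 1 new [(5,0)] -> total=1
Click 2 (6,6) count=0: revealed 11 new [(3,4) (3,5) (3,6) (4,4) (4,5) (4,6) (5,4) (5,5) (5,6) (6,5) (6,6)] -> total=12
Click 3 (6,2) count=4: revealed 1 new [(6,2)] -> total=13
Click 4 (1,2) count=1: revealed 1 new [(1,2)] -> total=14

Answer: .......
..#....
.......
....###
....###
#...###
..#..##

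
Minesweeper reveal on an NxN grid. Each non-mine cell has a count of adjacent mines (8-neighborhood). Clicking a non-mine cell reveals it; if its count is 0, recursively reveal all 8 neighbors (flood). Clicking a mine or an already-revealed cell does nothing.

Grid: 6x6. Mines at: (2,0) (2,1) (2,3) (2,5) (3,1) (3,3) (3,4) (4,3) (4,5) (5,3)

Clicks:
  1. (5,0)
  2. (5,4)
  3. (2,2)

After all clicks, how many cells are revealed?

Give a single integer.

Click 1 (5,0) count=0: revealed 6 new [(4,0) (4,1) (4,2) (5,0) (5,1) (5,2)] -> total=6
Click 2 (5,4) count=3: revealed 1 new [(5,4)] -> total=7
Click 3 (2,2) count=4: revealed 1 new [(2,2)] -> total=8

Answer: 8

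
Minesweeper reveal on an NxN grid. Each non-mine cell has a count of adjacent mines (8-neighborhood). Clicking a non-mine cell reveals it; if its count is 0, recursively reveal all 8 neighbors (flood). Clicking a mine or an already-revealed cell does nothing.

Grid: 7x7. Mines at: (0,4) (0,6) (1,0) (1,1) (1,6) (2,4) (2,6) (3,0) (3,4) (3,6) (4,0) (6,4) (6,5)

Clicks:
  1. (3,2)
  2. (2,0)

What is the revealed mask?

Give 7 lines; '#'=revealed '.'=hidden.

Click 1 (3,2) count=0: revealed 17 new [(2,1) (2,2) (2,3) (3,1) (3,2) (3,3) (4,1) (4,2) (4,3) (5,0) (5,1) (5,2) (5,3) (6,0) (6,1) (6,2) (6,3)] -> total=17
Click 2 (2,0) count=3: revealed 1 new [(2,0)] -> total=18

Answer: .......
.......
####...
.###...
.###...
####...
####...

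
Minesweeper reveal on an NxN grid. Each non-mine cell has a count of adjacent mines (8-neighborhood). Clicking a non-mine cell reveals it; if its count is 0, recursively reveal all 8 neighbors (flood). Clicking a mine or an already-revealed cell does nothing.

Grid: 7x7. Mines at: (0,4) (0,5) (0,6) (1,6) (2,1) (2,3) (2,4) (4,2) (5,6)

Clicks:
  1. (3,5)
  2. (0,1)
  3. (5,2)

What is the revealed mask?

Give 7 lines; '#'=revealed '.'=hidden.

Click 1 (3,5) count=1: revealed 1 new [(3,5)] -> total=1
Click 2 (0,1) count=0: revealed 8 new [(0,0) (0,1) (0,2) (0,3) (1,0) (1,1) (1,2) (1,3)] -> total=9
Click 3 (5,2) count=1: revealed 1 new [(5,2)] -> total=10

Answer: ####...
####...
.......
.....#.
.......
..#....
.......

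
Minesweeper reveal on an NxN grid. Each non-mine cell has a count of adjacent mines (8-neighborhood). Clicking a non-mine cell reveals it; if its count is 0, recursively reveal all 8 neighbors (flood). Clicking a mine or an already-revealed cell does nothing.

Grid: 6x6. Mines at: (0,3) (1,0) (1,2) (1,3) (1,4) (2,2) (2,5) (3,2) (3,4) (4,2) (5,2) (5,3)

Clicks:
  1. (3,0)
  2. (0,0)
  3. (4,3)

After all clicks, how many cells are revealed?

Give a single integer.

Click 1 (3,0) count=0: revealed 8 new [(2,0) (2,1) (3,0) (3,1) (4,0) (4,1) (5,0) (5,1)] -> total=8
Click 2 (0,0) count=1: revealed 1 new [(0,0)] -> total=9
Click 3 (4,3) count=5: revealed 1 new [(4,3)] -> total=10

Answer: 10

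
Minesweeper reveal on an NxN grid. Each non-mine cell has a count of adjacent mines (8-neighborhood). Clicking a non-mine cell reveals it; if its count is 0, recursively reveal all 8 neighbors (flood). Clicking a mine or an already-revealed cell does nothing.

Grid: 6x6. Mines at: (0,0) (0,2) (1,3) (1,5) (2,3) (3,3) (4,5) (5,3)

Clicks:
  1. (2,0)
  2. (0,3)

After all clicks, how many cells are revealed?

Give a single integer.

Click 1 (2,0) count=0: revealed 15 new [(1,0) (1,1) (1,2) (2,0) (2,1) (2,2) (3,0) (3,1) (3,2) (4,0) (4,1) (4,2) (5,0) (5,1) (5,2)] -> total=15
Click 2 (0,3) count=2: revealed 1 new [(0,3)] -> total=16

Answer: 16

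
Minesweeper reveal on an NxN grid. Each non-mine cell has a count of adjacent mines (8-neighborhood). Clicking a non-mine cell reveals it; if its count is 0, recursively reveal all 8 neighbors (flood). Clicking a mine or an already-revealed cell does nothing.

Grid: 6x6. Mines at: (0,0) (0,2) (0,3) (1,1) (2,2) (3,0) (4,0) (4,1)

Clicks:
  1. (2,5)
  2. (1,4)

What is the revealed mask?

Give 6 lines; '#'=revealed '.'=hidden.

Click 1 (2,5) count=0: revealed 20 new [(0,4) (0,5) (1,3) (1,4) (1,5) (2,3) (2,4) (2,5) (3,2) (3,3) (3,4) (3,5) (4,2) (4,3) (4,4) (4,5) (5,2) (5,3) (5,4) (5,5)] -> total=20
Click 2 (1,4) count=1: revealed 0 new [(none)] -> total=20

Answer: ....##
...###
...###
..####
..####
..####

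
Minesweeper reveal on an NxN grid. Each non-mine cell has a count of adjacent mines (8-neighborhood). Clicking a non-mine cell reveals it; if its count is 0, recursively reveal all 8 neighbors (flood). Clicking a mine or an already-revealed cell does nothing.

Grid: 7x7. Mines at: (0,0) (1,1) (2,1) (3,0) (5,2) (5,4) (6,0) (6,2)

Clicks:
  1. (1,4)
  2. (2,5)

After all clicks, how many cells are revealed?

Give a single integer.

Click 1 (1,4) count=0: revealed 29 new [(0,2) (0,3) (0,4) (0,5) (0,6) (1,2) (1,3) (1,4) (1,5) (1,6) (2,2) (2,3) (2,4) (2,5) (2,6) (3,2) (3,3) (3,4) (3,5) (3,6) (4,2) (4,3) (4,4) (4,5) (4,6) (5,5) (5,6) (6,5) (6,6)] -> total=29
Click 2 (2,5) count=0: revealed 0 new [(none)] -> total=29

Answer: 29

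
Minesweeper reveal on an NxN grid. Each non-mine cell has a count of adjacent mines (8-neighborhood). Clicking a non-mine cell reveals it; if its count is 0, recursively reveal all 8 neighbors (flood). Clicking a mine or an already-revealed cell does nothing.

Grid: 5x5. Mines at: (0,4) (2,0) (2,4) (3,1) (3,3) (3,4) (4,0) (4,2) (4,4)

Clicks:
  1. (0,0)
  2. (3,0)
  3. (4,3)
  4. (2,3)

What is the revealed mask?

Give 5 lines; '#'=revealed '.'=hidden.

Answer: ####.
####.
.###.
#....
...#.

Derivation:
Click 1 (0,0) count=0: revealed 11 new [(0,0) (0,1) (0,2) (0,3) (1,0) (1,1) (1,2) (1,3) (2,1) (2,2) (2,3)] -> total=11
Click 2 (3,0) count=3: revealed 1 new [(3,0)] -> total=12
Click 3 (4,3) count=4: revealed 1 new [(4,3)] -> total=13
Click 4 (2,3) count=3: revealed 0 new [(none)] -> total=13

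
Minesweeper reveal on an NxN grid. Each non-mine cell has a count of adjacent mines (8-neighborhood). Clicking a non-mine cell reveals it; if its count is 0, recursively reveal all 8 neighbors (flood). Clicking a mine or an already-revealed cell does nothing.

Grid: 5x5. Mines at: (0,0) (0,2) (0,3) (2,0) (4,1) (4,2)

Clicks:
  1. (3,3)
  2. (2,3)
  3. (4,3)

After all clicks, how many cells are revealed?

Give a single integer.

Answer: 14

Derivation:
Click 1 (3,3) count=1: revealed 1 new [(3,3)] -> total=1
Click 2 (2,3) count=0: revealed 13 new [(1,1) (1,2) (1,3) (1,4) (2,1) (2,2) (2,3) (2,4) (3,1) (3,2) (3,4) (4,3) (4,4)] -> total=14
Click 3 (4,3) count=1: revealed 0 new [(none)] -> total=14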